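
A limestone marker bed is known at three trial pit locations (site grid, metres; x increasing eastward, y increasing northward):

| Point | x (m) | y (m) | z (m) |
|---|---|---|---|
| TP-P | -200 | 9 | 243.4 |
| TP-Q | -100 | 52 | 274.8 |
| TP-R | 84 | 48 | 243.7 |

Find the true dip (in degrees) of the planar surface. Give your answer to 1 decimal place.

47.2°

Two edge vectors: TP-P→TP-Q = (100, 43, 31.4), TP-P→TP-R = (284, 39, 0.3).
Normal n = (TP-P→TP-Q) × (TP-P→TP-R) = (-1211.7, 8887.6, -8312).
So ∂z/∂x = −n_x/n_z = −0.14578 and ∂z/∂y = −n_y/n_z = 1.06925.
Gradient magnitude |∇z| = √(a² + b²) = √(0.02125 + 1.14329) = 1.07914.
True dip = arctan(1.07914) = 47.2°, dipping toward S (azimuth ≈ 172°).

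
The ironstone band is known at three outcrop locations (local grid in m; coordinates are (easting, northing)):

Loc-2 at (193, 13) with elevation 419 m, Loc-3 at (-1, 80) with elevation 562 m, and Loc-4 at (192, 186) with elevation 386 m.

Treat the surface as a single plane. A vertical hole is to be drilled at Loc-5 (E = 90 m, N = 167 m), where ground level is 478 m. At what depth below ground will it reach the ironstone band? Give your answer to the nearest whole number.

Let the plane be z = a·E + b·N + c.
Loc-3−Loc-2: −194a + 67b = 143;  Loc-4−Loc-2: −1a + 173b = −33.
Solving gives a = −0.80460, b = −0.19540.
Then c = 419 − a·193 − b·13 = 576.83.
At (90, 167): z_contact = −72.4 − 32.6 + 576.83 = 471.8 m.
Depth below ground = 478 − 471.8 = 6 m.

6 m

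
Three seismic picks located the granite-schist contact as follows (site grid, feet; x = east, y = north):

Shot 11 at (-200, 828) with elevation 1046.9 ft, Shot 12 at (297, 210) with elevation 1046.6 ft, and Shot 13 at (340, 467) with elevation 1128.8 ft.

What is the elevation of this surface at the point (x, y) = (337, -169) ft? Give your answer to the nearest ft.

Let the plane be z = a·x + b·y + c.
Shot 12−Shot 11: 497a − 618b = −0.3;  Shot 13−Shot 11: 540a − 361b = 81.9.
Solving gives a = 0.32872, b = 0.26484.
Then c = 1046.9 − a·-200 − b·828 = 893.35.
At (337, -169): z = 110.8 − 44.8 + 893.35 = 959.4 ft.

959 ft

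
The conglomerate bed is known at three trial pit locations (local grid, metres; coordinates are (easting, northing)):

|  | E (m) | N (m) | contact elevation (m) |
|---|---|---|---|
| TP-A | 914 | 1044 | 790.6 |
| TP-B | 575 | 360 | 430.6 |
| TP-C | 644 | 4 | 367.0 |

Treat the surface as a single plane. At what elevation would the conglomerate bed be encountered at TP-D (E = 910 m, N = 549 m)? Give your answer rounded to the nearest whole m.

Two edge vectors: TP-A→TP-B = (-339, -684, -360), TP-A→TP-C = (-270, -1040, -423.6).
Normal n = (TP-A→TP-B) × (TP-A→TP-C) = (-84657.6, -46400.4, 167880).
So ∂z/∂E = −n_x/n_z = 0.50427 and ∂z/∂N = −n_y/n_z = 0.27639.
Intercept c from TP-A: 790.6 − 460.91 − 288.55 = 41.14.
At (910, 549): z = 458.9 + 151.7 + 41.14 = 651.8 m.

652 m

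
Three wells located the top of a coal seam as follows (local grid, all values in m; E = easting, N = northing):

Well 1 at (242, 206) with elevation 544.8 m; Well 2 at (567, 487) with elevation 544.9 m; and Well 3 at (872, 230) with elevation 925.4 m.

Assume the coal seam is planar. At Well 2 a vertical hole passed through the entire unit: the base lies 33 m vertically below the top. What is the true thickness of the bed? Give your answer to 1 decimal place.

23.7 m

Let the plane be z = a·E + b·N + c.
Well 2−Well 1: 325a + 281b = 0.1;  Well 3−Well 1: 630a + 24b = 380.6.
Solving gives a = 0.63196, b = −0.73056.
|∇z| = √(a²+b²) = 0.96596, so dip δ = arctan(0.96596) = 44.01°.
True thickness = vertical thickness × cos δ = 33 × cos 44.01° = 23.7 m.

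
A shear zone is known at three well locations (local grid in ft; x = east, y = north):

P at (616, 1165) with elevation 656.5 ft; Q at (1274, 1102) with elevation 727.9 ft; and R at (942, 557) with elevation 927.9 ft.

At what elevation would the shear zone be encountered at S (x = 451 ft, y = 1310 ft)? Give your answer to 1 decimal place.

585.7 ft

Let the plane be z = a·x + b·y + c.
Q−P: 658a − 63b = 71.4;  R−P: 326a − 608b = 271.4.
Solving gives a = 0.069331, b = −0.409207.
Then c = 656.5 − a·616 − b·1165 = 1090.52.
At (451, 1310): z = 31.3 − 536.1 + 1090.52 = 585.7 ft.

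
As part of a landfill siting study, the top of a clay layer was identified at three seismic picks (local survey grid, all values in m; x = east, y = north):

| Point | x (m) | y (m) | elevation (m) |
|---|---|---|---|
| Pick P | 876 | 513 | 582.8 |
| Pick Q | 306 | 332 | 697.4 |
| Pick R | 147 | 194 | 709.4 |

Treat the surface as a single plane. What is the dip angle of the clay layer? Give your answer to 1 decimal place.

19.6°

Two edge vectors: Pick P→Pick Q = (-570, -181, 114.6), Pick P→Pick R = (-729, -319, 126.6).
Normal n = (Pick P→Pick Q) × (Pick P→Pick R) = (13642.8, -11381.4, 49881).
So ∂z/∂x = −n_x/n_z = −0.27351 and ∂z/∂y = −n_y/n_z = 0.22817.
Gradient magnitude |∇z| = √(a² + b²) = √(0.07481 + 0.05206) = 0.35619.
True dip = arctan(0.35619) = 19.6°, dipping toward SE (azimuth ≈ 130°).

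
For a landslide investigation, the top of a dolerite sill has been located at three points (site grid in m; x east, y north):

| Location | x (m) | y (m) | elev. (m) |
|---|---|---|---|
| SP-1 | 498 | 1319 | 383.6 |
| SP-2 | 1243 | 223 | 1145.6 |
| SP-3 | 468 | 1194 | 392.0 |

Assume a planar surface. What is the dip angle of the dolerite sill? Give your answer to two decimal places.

Two edge vectors: SP-1→SP-2 = (745, -1096, 762), SP-1→SP-3 = (-30, -125, 8.4).
Normal n = (SP-1→SP-2) × (SP-1→SP-3) = (86043.6, -29118, -126005).
So ∂z/∂x = −n_x/n_z = 0.68286 and ∂z/∂y = −n_y/n_z = −0.23109.
Gradient magnitude |∇z| = √(a² + b²) = √(0.46630 + 0.05340) = 0.72090.
True dip = arctan(0.72090) = 35.79°, dipping toward WNW (azimuth ≈ 289°).

35.79°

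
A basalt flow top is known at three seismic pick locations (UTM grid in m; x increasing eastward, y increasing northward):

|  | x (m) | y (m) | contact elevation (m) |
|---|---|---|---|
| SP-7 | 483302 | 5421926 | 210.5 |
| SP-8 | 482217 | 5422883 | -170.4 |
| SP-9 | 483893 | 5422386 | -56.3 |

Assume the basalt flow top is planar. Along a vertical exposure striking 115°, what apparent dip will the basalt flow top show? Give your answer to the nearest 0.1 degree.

Two edge vectors: SP-7→SP-8 = (-1085, 957, -380.9), SP-7→SP-9 = (591, 460, -266.8).
Normal n = (SP-7→SP-8) × (SP-7→SP-9) = (-80113.6, -514589.9, -1064687).
So ∂z/∂x = −n_x/n_z = −0.07525 and ∂z/∂y = −n_y/n_z = −0.48333.
Unit vector along 115° is (sin 115°, cos 115°) = (0.9063, -0.4226).
Slope in that direction = a·(0.9063) + b·(-0.4226) = 0.13607.
Apparent dip = arctan|0.13607| = 7.7° (true dip is 26.1°, so apparent ≤ true as expected).

7.7°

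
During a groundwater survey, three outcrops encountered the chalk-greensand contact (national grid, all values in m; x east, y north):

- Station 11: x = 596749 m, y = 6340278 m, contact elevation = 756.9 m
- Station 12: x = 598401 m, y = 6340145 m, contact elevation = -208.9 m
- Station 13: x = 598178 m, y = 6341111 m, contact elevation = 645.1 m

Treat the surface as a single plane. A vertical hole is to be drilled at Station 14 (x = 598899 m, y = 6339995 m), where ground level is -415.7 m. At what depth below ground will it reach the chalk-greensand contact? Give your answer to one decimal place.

Let the plane be z = a·x + b·y + c.
Station 12−Station 11: 1652a − 133b = −965.8;  Station 13−Station 11: 1429a + 833b = −111.8.
Solving gives a = −0.523173877, b = 0.763283877.
Then c = 756.9 − a·596749 − b·6340278 = −4526471.59.
At (598899, 6339995): z_contact = −313328.31 + 4839215.97 − 4526471.59 = -583.93 m.
Depth below ground = -415.7 − (-583.93) = 168.2 m.

168.2 m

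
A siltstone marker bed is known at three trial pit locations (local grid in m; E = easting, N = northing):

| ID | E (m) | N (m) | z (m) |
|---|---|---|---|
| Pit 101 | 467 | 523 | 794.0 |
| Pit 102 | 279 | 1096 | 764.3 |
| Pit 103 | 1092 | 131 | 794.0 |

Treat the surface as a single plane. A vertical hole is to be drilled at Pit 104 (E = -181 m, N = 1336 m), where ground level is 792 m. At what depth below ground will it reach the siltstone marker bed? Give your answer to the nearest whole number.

Two edge vectors: Pit 101→Pit 102 = (-188, 573, -29.7), Pit 101→Pit 103 = (625, -392, 0).
Normal n = (Pit 101→Pit 102) × (Pit 101→Pit 103) = (-11642.4, -18562.5, -284429).
So ∂z/∂E = −n_x/n_z = −0.04093 and ∂z/∂N = −n_y/n_z = −0.06526.
Intercept c from Pit 101: 794 + 19.12 + 34.13 = 847.25.
At (-181, 1336): z_contact = 7.4 − 87.2 + 847.25 = 767.5 m.
Depth below ground = 792 − 767.5 = 25 m.

25 m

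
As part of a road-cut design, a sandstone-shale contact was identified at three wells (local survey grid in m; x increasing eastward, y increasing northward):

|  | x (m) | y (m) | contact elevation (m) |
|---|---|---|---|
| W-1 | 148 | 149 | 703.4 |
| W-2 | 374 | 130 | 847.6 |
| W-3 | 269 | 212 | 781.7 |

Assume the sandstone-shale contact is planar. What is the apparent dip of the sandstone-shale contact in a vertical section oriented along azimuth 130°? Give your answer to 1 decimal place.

25.6°

Let the plane be z = a·x + b·y + c.
W-2−W-1: 226a − 19b = 144.2;  W-3−W-1: 121a + 63b = 78.3.
Solving gives a = 0.63931, b = 0.01497.
Unit vector along 130° is (sin 130°, cos 130°) = (0.7660, -0.6428).
Slope in that direction = a·(0.7660) + b·(-0.6428) = 0.48012.
Apparent dip = arctan|0.48012| = 25.6° (true dip is 32.6°, so apparent ≤ true as expected).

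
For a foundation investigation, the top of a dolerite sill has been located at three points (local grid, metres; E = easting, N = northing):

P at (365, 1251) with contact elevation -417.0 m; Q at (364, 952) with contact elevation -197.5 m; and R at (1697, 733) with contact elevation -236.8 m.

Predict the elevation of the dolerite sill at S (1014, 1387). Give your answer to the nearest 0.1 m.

-614.1 m

Two edge vectors: P→Q = (-1, -299, 219.5), P→R = (1332, -518, 180.2).
Normal n = (P→Q) × (P→R) = (59821.2, 292554.2, 398786).
So ∂z/∂E = −n_x/n_z = −0.150008 and ∂z/∂N = −n_y/n_z = −0.733612.
Intercept c from P: -417 + 54.75 + 917.75 = 555.50.
At (1014, 1387): z = −152.1 − 1017.5 + 555.50 = -614.1 m.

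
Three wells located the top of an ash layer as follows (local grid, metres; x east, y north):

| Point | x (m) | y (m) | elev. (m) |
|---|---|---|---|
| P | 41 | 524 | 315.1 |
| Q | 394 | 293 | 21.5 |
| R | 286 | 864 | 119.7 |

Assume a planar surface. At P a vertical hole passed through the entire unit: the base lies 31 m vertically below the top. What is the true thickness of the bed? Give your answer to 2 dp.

Two edge vectors: P→Q = (353, -231, -293.6), P→R = (245, 340, -195.4).
Normal n = (P→Q) × (P→R) = (144961.4, -2955.8, 176615).
So ∂z/∂x = −n_x/n_z = −0.82078 and ∂z/∂y = −n_y/n_z = 0.01674.
|∇z| = √(a²+b²) = 0.82095, so dip δ = arctan(0.82095) = 39.38°.
True thickness = vertical thickness × cos δ = 31 × cos 39.38° = 23.96 m.

23.96 m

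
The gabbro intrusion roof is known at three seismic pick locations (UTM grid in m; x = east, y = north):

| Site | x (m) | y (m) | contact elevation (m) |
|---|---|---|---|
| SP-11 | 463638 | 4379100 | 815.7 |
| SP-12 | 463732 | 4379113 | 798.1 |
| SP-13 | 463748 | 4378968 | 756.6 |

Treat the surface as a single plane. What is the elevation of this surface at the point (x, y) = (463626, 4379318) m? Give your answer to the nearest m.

Let the plane be z = a·x + b·y + c.
SP-12−SP-11: 94a + 13b = −17.6;  SP-13−SP-11: 110a − 132b = −59.1.
Solving gives a = −0.22340656, b = 0.26155514.
Then c = 815.7 − a·463638 − b·4379100 = −1040980.63.
At (463626, 4379318): z = −103577.1 + 1145433.1 − 1040980.63 = 875.4 m.

875 m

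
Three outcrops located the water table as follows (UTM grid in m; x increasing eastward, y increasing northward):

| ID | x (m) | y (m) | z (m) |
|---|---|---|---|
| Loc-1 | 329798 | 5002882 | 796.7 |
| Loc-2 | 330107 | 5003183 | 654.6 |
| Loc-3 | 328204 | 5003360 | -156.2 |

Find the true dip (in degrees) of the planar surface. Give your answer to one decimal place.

42.0°

Let the plane be z = a·x + b·y + c.
Loc-2−Loc-1: 309a + 301b = −142.1;  Loc-3−Loc-1: −1594a + 478b = −952.9.
Solving gives a = 0.34885, b = −0.83021.
Gradient magnitude |∇z| = √(a² + b²) = √(0.12169 + 0.68925) = 0.90052.
True dip = arctan(0.90052) = 42.0°, dipping toward NNW (azimuth ≈ 337°).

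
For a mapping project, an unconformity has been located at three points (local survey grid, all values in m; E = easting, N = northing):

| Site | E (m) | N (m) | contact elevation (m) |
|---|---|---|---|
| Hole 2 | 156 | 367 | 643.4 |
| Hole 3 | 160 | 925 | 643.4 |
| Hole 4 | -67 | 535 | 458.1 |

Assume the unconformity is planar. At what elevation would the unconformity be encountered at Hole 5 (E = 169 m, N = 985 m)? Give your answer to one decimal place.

650.5 m

Let the plane be z = a·E + b·N + c.
Hole 3−Hole 2: 4a + 558b = 0;  Hole 4−Hole 2: −223a + 168b = −185.3.
Solving gives a = 0.82648, b = −0.00592.
Then c = 643.4 − a·156 − b·367 = 516.64.
At (169, 985): z = 139.7 − 5.8 + 516.64 = 650.5 m.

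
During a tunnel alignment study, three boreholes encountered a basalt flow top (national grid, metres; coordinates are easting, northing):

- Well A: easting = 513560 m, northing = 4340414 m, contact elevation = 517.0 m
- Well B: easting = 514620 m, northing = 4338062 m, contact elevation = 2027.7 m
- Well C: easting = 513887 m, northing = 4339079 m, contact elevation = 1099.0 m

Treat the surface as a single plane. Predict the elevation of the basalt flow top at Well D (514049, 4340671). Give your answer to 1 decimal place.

958.6 m

Let the plane be z = a·easting + b·northing + c.
Well B−Well A: 1060a − 2352b = 1510.7;  Well C−Well A: 327a − 1335b = 582.
Solving gives a = 1.002979121, b = −0.190281519.
Then c = 517 − a·513560 − b·4340414 = 311327.61.
At (514049, 4340671): z = 515580.4 − 825949.5 + 311327.61 = 958.6 m.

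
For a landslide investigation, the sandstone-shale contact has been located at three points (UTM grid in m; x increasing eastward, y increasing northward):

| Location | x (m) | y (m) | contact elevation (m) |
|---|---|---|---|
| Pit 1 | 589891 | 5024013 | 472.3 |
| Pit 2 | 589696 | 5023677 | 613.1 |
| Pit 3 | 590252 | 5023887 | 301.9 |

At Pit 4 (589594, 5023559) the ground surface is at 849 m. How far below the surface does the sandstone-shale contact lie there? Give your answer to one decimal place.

Two edge vectors: Pit 1→Pit 2 = (-195, -336, 140.8), Pit 1→Pit 3 = (361, -126, -170.4).
Normal n = (Pit 1→Pit 2) × (Pit 1→Pit 3) = (74995.2, 17600.8, 145866).
So ∂z/∂x = −n_x/n_z = −0.514137633 and ∂z/∂y = −n_y/n_z = −0.120664171.
Intercept c from Pit 1: 472.3 + 303285.16 + 606218.36 = 909975.83.
At (589594, 5023559): z_contact = −303132.46 − 606163.58 + 909975.83 = 679.78 m.
Depth below ground = 849 − 679.78 = 169.2 m.

169.2 m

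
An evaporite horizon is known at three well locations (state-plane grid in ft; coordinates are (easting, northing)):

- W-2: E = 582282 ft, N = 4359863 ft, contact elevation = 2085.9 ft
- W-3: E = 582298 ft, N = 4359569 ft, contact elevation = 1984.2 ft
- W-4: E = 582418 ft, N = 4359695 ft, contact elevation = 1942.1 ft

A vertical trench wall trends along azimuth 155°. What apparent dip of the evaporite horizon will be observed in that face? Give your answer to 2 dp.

Two edge vectors: W-2→W-3 = (16, -294, -101.7), W-2→W-4 = (136, -168, -143.8).
Normal n = (W-2→W-3) × (W-2→W-4) = (25191.6, -11530.4, 37296).
So ∂z/∂E = −n_x/n_z = −0.67545 and ∂z/∂N = −n_y/n_z = 0.30916.
Unit vector along 155° is (sin 155°, cos 155°) = (0.4226, -0.9063).
Slope in that direction = a·(0.4226) + b·(-0.9063) = −0.56565.
Apparent dip = arctan|0.56565| = 29.49° (true dip is 36.6°, so apparent ≤ true as expected).

29.49°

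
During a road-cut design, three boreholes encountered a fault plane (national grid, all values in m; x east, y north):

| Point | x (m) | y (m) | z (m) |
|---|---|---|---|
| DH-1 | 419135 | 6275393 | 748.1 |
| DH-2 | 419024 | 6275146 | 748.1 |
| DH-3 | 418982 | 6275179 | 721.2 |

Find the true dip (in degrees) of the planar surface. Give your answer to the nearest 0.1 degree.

27.4°

Two edge vectors: DH-1→DH-2 = (-111, -247, 0), DH-1→DH-3 = (-153, -214, -26.9).
Normal n = (DH-1→DH-2) × (DH-1→DH-3) = (6644.3, -2985.9, -14037).
So ∂z/∂x = −n_x/n_z = 0.47334 and ∂z/∂y = −n_y/n_z = −0.21272.
Gradient magnitude |∇z| = √(a² + b²) = √(0.22405 + 0.04525) = 0.51894.
True dip = arctan(0.51894) = 27.4°, dipping toward WNW (azimuth ≈ 294°).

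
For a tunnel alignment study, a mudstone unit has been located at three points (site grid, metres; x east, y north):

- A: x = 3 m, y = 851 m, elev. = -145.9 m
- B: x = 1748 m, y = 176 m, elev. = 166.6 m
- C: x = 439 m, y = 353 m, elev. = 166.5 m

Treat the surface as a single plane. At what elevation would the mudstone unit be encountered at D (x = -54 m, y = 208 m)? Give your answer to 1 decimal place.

Two edge vectors: A→B = (1745, -675, 312.5), A→C = (436, -498, 312.4).
Normal n = (A→B) × (A→C) = (-55245, -408888, -574710).
So ∂z/∂x = −n_x/n_z = −0.096127 and ∂z/∂y = −n_y/n_z = −0.711468.
Intercept c from A: -145.9 + 0.29 + 605.46 = 459.85.
At (-54, 208): z = 5.2 − 148.0 + 459.85 = 317.1 m.

317.1 m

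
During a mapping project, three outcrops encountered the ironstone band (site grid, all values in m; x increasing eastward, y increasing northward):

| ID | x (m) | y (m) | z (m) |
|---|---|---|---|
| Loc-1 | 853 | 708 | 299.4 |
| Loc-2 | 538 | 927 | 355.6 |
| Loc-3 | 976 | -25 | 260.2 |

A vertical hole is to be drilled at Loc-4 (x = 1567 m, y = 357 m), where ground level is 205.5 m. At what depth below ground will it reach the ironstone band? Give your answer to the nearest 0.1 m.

29.6 m

Two edge vectors: Loc-1→Loc-2 = (-315, 219, 56.2), Loc-1→Loc-3 = (123, -733, -39.2).
Normal n = (Loc-1→Loc-2) × (Loc-1→Loc-3) = (32609.8, -5435.4, 203958).
So ∂z/∂x = −n_x/n_z = −0.159885 and ∂z/∂y = −n_y/n_z = 0.026650.
Intercept c from Loc-1: 299.4 + 136.38 − 18.87 = 416.91.
At (1567, 357): z_contact = −250.54 + 9.51 + 416.91 = 175.89 m.
Depth below ground = 205.5 − 175.89 = 29.6 m.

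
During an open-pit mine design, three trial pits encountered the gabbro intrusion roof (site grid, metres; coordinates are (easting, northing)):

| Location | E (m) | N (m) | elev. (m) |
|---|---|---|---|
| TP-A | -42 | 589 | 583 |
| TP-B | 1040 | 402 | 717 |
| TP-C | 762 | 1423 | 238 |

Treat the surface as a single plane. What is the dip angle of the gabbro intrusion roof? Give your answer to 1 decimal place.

24.7°

Let the plane be z = a·E + b·N + c.
TP-B−TP-A: 1082a − 187b = 134;  TP-C−TP-A: 804a + 834b = −345.
Solving gives a = 0.04487, b = −0.45693.
Gradient magnitude |∇z| = √(a² + b²) = √(0.00201 + 0.20878) = 0.45913.
True dip = arctan(0.45913) = 24.7°, dipping toward N (azimuth ≈ 354°).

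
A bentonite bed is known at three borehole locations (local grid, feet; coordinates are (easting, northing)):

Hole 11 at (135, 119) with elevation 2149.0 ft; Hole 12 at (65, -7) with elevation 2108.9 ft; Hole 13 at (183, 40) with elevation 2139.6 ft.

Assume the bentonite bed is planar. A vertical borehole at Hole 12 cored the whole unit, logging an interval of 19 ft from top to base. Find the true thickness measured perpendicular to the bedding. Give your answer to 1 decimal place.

Let the plane be z = a·E + b·N + c.
Hole 12−Hole 11: −70a − 126b = −40.1;  Hole 13−Hole 11: 48a − 79b = −9.4.
Solving gives a = 0.17132, b = 0.22308.
|∇z| = √(a²+b²) = 0.28127, so dip δ = arctan(0.28127) = 15.71°.
True thickness = vertical thickness × cos δ = 19 × cos 15.71° = 18.3 ft.

18.3 ft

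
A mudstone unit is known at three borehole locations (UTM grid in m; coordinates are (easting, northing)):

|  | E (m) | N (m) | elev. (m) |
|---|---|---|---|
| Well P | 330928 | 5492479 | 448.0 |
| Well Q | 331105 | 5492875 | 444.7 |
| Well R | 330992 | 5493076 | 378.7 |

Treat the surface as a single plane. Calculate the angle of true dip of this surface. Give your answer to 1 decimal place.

Two edge vectors: Well P→Well Q = (177, 396, -3.3), Well P→Well R = (64, 597, -69.3).
Normal n = (Well P→Well Q) × (Well P→Well R) = (-25472.7, 12054.9, 80325).
So ∂z/∂E = −n_x/n_z = 0.31712 and ∂z/∂N = −n_y/n_z = −0.15008.
Gradient magnitude |∇z| = √(a² + b²) = √(0.10057 + 0.02252) = 0.35084.
True dip = arctan(0.35084) = 19.3°, dipping toward WNW (azimuth ≈ 295°).

19.3°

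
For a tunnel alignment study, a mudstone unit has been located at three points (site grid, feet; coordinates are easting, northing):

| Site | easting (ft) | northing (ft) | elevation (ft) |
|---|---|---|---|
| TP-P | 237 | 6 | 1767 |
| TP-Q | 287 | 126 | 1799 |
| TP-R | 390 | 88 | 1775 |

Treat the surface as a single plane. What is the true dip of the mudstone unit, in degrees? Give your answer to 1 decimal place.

Two edge vectors: TP-P→TP-Q = (50, 120, 32), TP-P→TP-R = (153, 82, 8).
Normal n = (TP-P→TP-Q) × (TP-P→TP-R) = (-1664, 4496, -14260).
So ∂z/∂easting = −n_x/n_z = −0.11669 and ∂z/∂northing = −n_y/n_z = 0.31529.
Gradient magnitude |∇z| = √(a² + b²) = √(0.01362 + 0.09941) = 0.33619.
True dip = arctan(0.33619) = 18.6°, dipping toward SSE (azimuth ≈ 160°).

18.6°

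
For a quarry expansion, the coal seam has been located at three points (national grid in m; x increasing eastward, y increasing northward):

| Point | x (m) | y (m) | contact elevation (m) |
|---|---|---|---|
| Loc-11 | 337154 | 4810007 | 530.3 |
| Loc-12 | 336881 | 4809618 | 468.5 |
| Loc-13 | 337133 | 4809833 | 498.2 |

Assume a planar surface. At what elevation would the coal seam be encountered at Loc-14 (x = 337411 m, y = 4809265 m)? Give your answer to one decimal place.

378.1 m

Two edge vectors: Loc-11→Loc-12 = (-273, -389, -61.8), Loc-11→Loc-13 = (-21, -174, -32.1).
Normal n = (Loc-11→Loc-12) × (Loc-11→Loc-13) = (1733.7, -7465.5, 39333).
So ∂z/∂x = −n_x/n_z = −0.044077492 and ∂z/∂y = −n_y/n_z = 0.189802456.
Intercept c from Loc-11: 530.3 + 14860.90 − 912951.14 = −897559.94.
At (337411, 4809265): z = −14872.2 + 912810.3 − 897559.94 = 378.1 m.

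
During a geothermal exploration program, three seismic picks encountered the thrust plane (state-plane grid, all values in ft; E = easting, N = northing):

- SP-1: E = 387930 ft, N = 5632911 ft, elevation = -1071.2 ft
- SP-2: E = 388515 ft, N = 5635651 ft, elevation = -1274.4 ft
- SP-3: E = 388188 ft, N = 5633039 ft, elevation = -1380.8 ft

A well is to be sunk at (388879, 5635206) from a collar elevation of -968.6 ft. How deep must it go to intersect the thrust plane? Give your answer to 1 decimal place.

870.0 ft

Two edge vectors: SP-1→SP-2 = (585, 2740, -203.2), SP-1→SP-3 = (258, 128, -309.6).
Normal n = (SP-1→SP-2) × (SP-1→SP-3) = (-822294.4, 128690.4, -632040).
So ∂z/∂E = −n_x/n_z = −1.301016391 and ∂z/∂N = −n_y/n_z = 0.203611164.
Intercept c from SP-1: -1071.2 + 504703.29 − 1146923.56 = −643291.48.
At (388879, 5635206): z_contact = −505937.95 + 1147390.85 − 643291.48 = -1838.58 ft.
Depth below ground = -968.6 − (-1838.58) = 870.0 ft.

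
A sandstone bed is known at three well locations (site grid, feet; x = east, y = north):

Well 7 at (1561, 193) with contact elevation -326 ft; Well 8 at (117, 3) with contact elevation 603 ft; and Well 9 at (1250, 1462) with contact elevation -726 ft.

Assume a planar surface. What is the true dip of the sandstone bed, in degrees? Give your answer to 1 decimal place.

36.6°

Two edge vectors: Well 7→Well 8 = (-1444, -190, 929), Well 7→Well 9 = (-311, 1269, -400).
Normal n = (Well 7→Well 8) × (Well 7→Well 9) = (-1102901, -866519, -1891526).
So ∂z/∂x = −n_x/n_z = −0.58307 and ∂z/∂y = −n_y/n_z = −0.45811.
Gradient magnitude |∇z| = √(a² + b²) = √(0.33998 + 0.20986) = 0.74151.
True dip = arctan(0.74151) = 36.6°, dipping toward NE (azimuth ≈ 052°).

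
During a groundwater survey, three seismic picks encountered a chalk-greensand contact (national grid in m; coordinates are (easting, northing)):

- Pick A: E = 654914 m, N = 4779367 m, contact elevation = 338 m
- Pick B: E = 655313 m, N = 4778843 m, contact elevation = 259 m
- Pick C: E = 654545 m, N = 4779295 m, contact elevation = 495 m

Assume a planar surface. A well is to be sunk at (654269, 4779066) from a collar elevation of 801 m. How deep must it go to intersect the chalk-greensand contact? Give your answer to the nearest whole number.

162 m

Let the plane be z = a·E + b·N + c.
Pick B−Pick A: 399a − 524b = −79;  Pick C−Pick A: −369a − 72b = 157.
Solving gives a = −0.39604834, b = −0.15080780.
Then c = 338 − a·654914 − b·4779367 = 980481.44.
At (654269, 4779066): z_contact = −259122.2 − 720720.4 + 980481.44 = 638.8 m.
Depth below ground = 801 − 638.8 = 162 m.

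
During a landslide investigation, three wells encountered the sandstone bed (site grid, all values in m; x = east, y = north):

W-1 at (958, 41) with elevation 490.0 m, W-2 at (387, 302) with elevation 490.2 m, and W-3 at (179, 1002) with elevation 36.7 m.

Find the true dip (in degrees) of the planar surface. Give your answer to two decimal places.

Two edge vectors: W-1→W-2 = (-571, 261, 0.2), W-1→W-3 = (-779, 961, -453.3).
Normal n = (W-1→W-2) × (W-1→W-3) = (-118503.5, -258990.1, -345412).
So ∂z/∂x = −n_x/n_z = −0.34308 and ∂z/∂y = −n_y/n_z = −0.74980.
Gradient magnitude |∇z| = √(a² + b²) = √(0.11770 + 0.56220) = 0.82456.
True dip = arctan(0.82456) = 39.51°, dipping toward NNE (azimuth ≈ 025°).

39.51°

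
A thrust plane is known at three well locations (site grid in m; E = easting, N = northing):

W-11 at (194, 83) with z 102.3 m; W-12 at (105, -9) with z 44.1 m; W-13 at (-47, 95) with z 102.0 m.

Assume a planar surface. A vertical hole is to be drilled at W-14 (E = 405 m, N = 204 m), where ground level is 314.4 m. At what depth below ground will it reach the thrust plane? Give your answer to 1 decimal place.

Let the plane be z = a·E + b·N + c.
W-12−W-11: −89a − 92b = −58.2;  W-13−W-11: −241a + 12b = −0.3.
Solving gives a = 0.03124, b = 0.60239.
Then c = 102.3 − a·194 − b·83 = 46.24.
At (405, 204): z_contact = 12.65 + 122.89 + 46.24 = 181.78 m.
Depth below ground = 314.4 − 181.78 = 132.6 m.

132.6 m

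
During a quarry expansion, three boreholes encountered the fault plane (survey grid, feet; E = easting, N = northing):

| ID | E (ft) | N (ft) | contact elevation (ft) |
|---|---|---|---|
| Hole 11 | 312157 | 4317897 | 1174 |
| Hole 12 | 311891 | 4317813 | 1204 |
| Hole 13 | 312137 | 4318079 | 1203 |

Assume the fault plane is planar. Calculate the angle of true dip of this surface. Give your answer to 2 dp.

11.98°

Let the plane be z = a·E + b·N + c.
Hole 12−Hole 11: −266a − 84b = 30;  Hole 13−Hole 11: −20a + 182b = 29.
Solving gives a = −0.15763, b = 0.14202.
Gradient magnitude |∇z| = √(a² + b²) = √(0.02485 + 0.02017) = 0.21217.
True dip = arctan(0.21217) = 11.98°, dipping toward SE (azimuth ≈ 132°).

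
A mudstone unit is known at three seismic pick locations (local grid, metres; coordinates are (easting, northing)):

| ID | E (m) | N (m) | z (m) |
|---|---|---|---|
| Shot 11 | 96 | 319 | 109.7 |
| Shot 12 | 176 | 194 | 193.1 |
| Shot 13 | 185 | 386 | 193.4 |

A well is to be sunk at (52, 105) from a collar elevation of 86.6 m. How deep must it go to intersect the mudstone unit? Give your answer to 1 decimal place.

10.3 m

Let the plane be z = a·E + b·N + c.
Shot 12−Shot 11: 80a − 125b = 83.4;  Shot 13−Shot 11: 89a + 67b = 83.7.
Solving gives a = 0.97363, b = −0.04408.
Then c = 109.7 − a·96 − b·319 = 30.29.
At (52, 105): z_contact = 50.63 − 4.63 + 30.29 = 76.29 m.
Depth below ground = 86.6 − 76.29 = 10.3 m.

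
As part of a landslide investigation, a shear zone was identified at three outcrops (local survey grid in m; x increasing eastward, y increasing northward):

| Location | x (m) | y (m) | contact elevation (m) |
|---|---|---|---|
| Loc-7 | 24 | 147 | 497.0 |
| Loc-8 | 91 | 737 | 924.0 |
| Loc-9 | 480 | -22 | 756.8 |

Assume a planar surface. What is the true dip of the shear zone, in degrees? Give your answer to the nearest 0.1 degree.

Two edge vectors: Loc-7→Loc-8 = (67, 590, 427), Loc-7→Loc-9 = (456, -169, 259.8).
Normal n = (Loc-7→Loc-8) × (Loc-7→Loc-9) = (225445, 177305.4, -280363).
So ∂z/∂x = −n_x/n_z = 0.80412 and ∂z/∂y = −n_y/n_z = 0.63241.
Gradient magnitude |∇z| = √(a² + b²) = √(0.64661 + 0.39995) = 1.02301.
True dip = arctan(1.02301) = 45.7°, dipping toward SW (azimuth ≈ 232°).

45.7°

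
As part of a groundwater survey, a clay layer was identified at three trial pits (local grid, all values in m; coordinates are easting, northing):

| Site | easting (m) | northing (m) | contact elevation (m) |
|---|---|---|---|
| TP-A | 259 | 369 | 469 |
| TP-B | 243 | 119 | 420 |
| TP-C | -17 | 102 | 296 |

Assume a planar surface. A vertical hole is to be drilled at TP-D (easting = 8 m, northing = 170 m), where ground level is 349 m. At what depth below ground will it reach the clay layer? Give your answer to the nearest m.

Let the plane be z = a·easting + b·northing + c.
TP-B−TP-A: −16a − 250b = −49;  TP-C−TP-A: −276a − 267b = −173.
Solving gives a = 0.46606, b = 0.16617.
Then c = 469 − a·259 − b·369 = 286.97.
At (8, 170): z_contact = 3.7 + 28.2 + 286.97 = 319.0 m.
Depth below ground = 349 − 319.0 = 30 m.

30 m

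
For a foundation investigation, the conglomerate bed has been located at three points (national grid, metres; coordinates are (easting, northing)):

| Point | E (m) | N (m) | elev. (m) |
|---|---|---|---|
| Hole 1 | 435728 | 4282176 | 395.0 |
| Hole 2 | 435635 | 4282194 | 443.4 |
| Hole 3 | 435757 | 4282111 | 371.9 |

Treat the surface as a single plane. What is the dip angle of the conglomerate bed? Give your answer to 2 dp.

27.13°

Two edge vectors: Hole 1→Hole 2 = (-93, 18, 48.4), Hole 1→Hole 3 = (29, -65, -23.1).
Normal n = (Hole 1→Hole 2) × (Hole 1→Hole 3) = (2730.2, -744.7, 5523).
So ∂z/∂E = −n_x/n_z = −0.49433 and ∂z/∂N = −n_y/n_z = 0.13484.
Gradient magnitude |∇z| = √(a² + b²) = √(0.24436 + 0.01818) = 0.51239.
True dip = arctan(0.51239) = 27.13°, dipping toward ESE (azimuth ≈ 105°).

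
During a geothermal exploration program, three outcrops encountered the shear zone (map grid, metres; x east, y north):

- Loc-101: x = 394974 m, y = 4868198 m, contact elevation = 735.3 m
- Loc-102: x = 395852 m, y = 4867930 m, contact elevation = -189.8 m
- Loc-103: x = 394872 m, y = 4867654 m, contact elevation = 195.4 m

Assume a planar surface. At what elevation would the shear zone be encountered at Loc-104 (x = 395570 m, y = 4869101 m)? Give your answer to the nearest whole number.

1329 m

Let the plane be z = a·x + b·y + c.
Loc-102−Loc-101: 878a − 268b = −925.1;  Loc-103−Loc-101: −102a − 544b = −539.9.
Solving gives a = −0.71006717, b = 1.12560083.
Then c = 735.3 − a·394974 − b·4868198 = −5198454.34.
At (395570, 4869101): z = −280881.3 + 5480664.1 − 5198454.34 = 1328.5 m.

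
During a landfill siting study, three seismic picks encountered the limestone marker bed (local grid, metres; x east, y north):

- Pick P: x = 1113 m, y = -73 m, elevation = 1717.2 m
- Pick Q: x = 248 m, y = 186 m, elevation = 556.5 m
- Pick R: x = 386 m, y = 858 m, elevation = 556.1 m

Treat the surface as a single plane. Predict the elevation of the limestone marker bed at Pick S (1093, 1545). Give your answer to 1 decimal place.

1271.0 m

Two edge vectors: Pick P→Pick Q = (-865, 259, -1160.7), Pick P→Pick R = (-727, 931, -1161.1).
Normal n = (Pick P→Pick Q) × (Pick P→Pick R) = (779886.8, -160522.6, -617022).
So ∂z/∂x = −n_x/n_z = 1.263953 and ∂z/∂y = −n_y/n_z = −0.260157.
Intercept c from Pick P: 1717.2 − 1406.78 − 18.99 = 291.43.
At (1093, 1545): z = 1381.5 − 401.9 + 291.43 = 1271.0 m.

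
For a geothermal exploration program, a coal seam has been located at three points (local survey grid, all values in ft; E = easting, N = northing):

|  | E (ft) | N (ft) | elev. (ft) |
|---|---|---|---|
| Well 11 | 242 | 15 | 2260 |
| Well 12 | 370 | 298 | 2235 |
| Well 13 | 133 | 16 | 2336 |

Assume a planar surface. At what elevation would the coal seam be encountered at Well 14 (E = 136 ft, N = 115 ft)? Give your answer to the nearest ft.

Let the plane be z = a·E + b·N + c.
Well 12−Well 11: 128a + 283b = −25;  Well 13−Well 11: −109a + 1b = 76.
Solving gives a = −0.69517, b = 0.22609.
Then c = 2260 − a·242 − b·15 = 2424.84.
At (136, 115): z = −94.5 + 26.0 + 2424.84 = 2356.3 ft.

2356 ft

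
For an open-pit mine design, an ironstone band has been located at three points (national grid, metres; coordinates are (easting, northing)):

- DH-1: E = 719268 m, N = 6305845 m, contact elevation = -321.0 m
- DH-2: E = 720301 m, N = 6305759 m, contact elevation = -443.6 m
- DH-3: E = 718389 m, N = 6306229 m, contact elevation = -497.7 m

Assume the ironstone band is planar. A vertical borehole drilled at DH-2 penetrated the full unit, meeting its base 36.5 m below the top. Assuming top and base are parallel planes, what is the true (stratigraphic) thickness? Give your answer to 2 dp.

Two edge vectors: DH-1→DH-2 = (1033, -86, -122.6), DH-1→DH-3 = (-879, 384, -176.7).
Normal n = (DH-1→DH-2) × (DH-1→DH-3) = (62274.6, 290296.5, 321078).
So ∂z/∂E = −n_x/n_z = −0.19395 and ∂z/∂N = −n_y/n_z = −0.90413.
|∇z| = √(a²+b²) = 0.92470, so dip δ = arctan(0.92470) = 42.76°.
True thickness = vertical thickness × cos δ = 36.5 × cos 42.76° = 26.80 m.

26.80 m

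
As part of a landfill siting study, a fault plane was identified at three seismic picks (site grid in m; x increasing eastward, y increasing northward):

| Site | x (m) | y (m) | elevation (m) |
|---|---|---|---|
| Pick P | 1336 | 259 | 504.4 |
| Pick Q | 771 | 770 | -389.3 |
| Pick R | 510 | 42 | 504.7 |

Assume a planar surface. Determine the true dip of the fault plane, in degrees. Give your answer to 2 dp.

Let the plane be z = a·x + b·y + c.
Pick Q−Pick P: −565a + 511b = −893.7;  Pick R−Pick P: −826a − 217b = 0.3.
Solving gives a = 0.35576, b = −1.35557.
Gradient magnitude |∇z| = √(a² + b²) = √(0.12657 + 1.83756) = 1.40147.
True dip = arctan(1.40147) = 54.49°, dipping toward NNW (azimuth ≈ 345°).

54.49°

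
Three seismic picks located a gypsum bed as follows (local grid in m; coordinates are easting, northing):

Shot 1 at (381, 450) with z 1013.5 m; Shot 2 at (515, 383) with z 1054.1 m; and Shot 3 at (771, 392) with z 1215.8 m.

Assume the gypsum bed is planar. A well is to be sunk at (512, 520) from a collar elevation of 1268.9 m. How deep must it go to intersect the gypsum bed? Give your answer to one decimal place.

Let the plane be z = a·easting + b·northing + c.
Shot 2−Shot 1: 134a − 67b = 40.6;  Shot 3−Shot 1: 390a − 58b = 202.3.
Solving gives a = 0.61005, b = 0.61413.
Then c = 1013.5 − a·381 − b·450 = 504.71.
At (512, 520): z_contact = 312.35 + 319.35 + 504.71 = 1136.41 m.
Depth below ground = 1268.9 − 1136.41 = 132.5 m.

132.5 m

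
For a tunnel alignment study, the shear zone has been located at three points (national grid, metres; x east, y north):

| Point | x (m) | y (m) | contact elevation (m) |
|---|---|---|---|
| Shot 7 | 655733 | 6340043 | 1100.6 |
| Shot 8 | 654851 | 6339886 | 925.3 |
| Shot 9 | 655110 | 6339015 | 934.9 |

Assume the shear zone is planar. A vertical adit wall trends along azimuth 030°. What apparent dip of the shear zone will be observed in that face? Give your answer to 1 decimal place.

7.7°

Let the plane be z = a·x + b·y + c.
Shot 8−Shot 7: −882a − 157b = −175.3;  Shot 9−Shot 7: −623a − 1028b = −165.7.
Solving gives a = 0.19062, b = 0.04566.
Unit vector along 030° is (sin 30°, cos 30°) = (0.5000, 0.8660).
Slope in that direction = a·(0.5000) + b·(0.8660) = 0.13486.
Apparent dip = arctan|0.13486| = 7.7° (true dip is 11.1°, so apparent ≤ true as expected).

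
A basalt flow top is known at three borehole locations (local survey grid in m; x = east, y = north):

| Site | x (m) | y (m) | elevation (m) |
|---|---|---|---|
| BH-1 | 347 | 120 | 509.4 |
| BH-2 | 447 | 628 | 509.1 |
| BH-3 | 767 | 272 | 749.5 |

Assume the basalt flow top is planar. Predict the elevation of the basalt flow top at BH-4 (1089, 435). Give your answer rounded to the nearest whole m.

928 m

Let the plane be z = a·x + b·y + c.
BH-2−BH-1: 100a + 508b = −0.3;  BH-3−BH-1: 420a + 152b = 240.1.
Solving gives a = 0.61575, b = −0.12180.
Then c = 509.4 − a·347 − b·120 = 310.35.
At (1089, 435): z = 670.5 − 53.0 + 310.35 = 927.9 m.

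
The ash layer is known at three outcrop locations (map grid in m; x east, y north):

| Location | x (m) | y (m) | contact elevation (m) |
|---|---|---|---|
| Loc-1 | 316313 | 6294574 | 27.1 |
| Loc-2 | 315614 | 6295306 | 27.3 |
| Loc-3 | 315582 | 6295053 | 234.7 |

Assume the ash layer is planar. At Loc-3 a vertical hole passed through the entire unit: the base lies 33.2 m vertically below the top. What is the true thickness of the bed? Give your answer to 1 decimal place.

22.9 m

Two edge vectors: Loc-1→Loc-2 = (-699, 732, 0.2), Loc-1→Loc-3 = (-731, 479, 207.6).
Normal n = (Loc-1→Loc-2) × (Loc-1→Loc-3) = (151867.4, 144966.2, 200271).
So ∂z/∂x = −n_x/n_z = −0.75831 and ∂z/∂y = −n_y/n_z = −0.72385.
|∇z| = √(a²+b²) = 1.04833, so dip δ = arctan(1.04833) = 46.35°.
True thickness = vertical thickness × cos δ = 33.2 × cos 46.35° = 22.9 m.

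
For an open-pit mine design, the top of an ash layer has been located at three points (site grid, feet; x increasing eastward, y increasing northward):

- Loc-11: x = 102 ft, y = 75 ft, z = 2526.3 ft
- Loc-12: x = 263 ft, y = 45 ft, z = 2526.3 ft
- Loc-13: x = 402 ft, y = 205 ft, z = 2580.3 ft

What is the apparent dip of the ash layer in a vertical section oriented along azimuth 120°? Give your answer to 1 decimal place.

5.6°

Two edge vectors: Loc-11→Loc-12 = (161, -30, 0), Loc-11→Loc-13 = (300, 130, 54).
Normal n = (Loc-11→Loc-12) × (Loc-11→Loc-13) = (-1620, -8694, 29930).
So ∂z/∂x = −n_x/n_z = 0.05413 and ∂z/∂y = −n_y/n_z = 0.29048.
Unit vector along 120° is (sin 120°, cos 120°) = (0.8660, -0.5000).
Slope in that direction = a·(0.8660) + b·(-0.5000) = −0.09836.
Apparent dip = arctan|0.09836| = 5.6° (true dip is 16.5°, so apparent ≤ true as expected).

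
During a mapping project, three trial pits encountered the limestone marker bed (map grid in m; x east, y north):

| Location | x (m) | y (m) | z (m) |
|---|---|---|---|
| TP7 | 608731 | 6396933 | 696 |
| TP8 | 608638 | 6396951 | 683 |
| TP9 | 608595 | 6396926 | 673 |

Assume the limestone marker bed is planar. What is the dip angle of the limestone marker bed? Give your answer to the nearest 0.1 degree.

Let the plane be z = a·x + b·y + c.
TP8−TP7: −93a + 18b = −13;  TP9−TP7: −136a − 7b = −23.
Solving gives a = 0.16296, b = 0.11972.
Gradient magnitude |∇z| = √(a² + b²) = √(0.02655 + 0.01433) = 0.20220.
True dip = arctan(0.20220) = 11.4°, dipping toward SW (azimuth ≈ 234°).

11.4°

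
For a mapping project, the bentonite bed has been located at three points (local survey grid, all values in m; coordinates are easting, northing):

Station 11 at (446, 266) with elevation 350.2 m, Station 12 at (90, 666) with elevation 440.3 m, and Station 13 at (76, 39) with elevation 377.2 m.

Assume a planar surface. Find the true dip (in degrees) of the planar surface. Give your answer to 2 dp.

Two edge vectors: Station 11→Station 12 = (-356, 400, 90.1), Station 11→Station 13 = (-370, -227, 27).
Normal n = (Station 11→Station 12) × (Station 11→Station 13) = (31252.7, -23725, 228812).
So ∂z/∂easting = −n_x/n_z = −0.13659 and ∂z/∂northing = −n_y/n_z = 0.10369.
Gradient magnitude |∇z| = √(a² + b²) = √(0.01866 + 0.01075) = 0.17148.
True dip = arctan(0.17148) = 9.73°, dipping toward SE (azimuth ≈ 127°).

9.73°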